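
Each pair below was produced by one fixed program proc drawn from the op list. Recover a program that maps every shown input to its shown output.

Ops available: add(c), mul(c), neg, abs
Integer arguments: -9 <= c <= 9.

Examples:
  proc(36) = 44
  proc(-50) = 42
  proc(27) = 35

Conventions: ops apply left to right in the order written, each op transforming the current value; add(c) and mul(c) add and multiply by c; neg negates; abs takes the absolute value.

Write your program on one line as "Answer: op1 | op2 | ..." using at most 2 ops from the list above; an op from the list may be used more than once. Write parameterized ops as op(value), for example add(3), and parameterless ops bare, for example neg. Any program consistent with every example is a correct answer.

add(8) | abs

Check, running the answer program on each example:
  36 -> 44 -> 44
  -50 -> -42 -> 42
  27 -> 35 -> 35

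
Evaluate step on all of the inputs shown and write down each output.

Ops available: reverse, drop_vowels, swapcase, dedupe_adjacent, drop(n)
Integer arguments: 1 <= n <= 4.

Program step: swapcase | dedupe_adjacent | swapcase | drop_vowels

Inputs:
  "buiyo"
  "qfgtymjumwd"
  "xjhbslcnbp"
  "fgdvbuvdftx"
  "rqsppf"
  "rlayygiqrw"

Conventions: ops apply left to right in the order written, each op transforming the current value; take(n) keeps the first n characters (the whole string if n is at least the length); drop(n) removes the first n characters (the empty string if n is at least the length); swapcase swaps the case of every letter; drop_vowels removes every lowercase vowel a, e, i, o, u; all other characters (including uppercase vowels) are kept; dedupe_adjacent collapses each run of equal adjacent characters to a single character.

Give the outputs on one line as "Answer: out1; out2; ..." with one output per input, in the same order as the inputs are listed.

"by"; "qfgtymjmwd"; "xjhbslcnbp"; "fgdvbvdftx"; "rqspf"; "rlygqrw"

Execution, op by op:
  "buiyo" -> "BUIYO" -> "BUIYO" -> "buiyo" -> "by"
  "qfgtymjumwd" -> "QFGTYMJUMWD" -> "QFGTYMJUMWD" -> "qfgtymjumwd" -> "qfgtymjmwd"
  "xjhbslcnbp" -> "XJHBSLCNBP" -> "XJHBSLCNBP" -> "xjhbslcnbp" -> "xjhbslcnbp"
  "fgdvbuvdftx" -> "FGDVBUVDFTX" -> "FGDVBUVDFTX" -> "fgdvbuvdftx" -> "fgdvbvdftx"
  "rqsppf" -> "RQSPPF" -> "RQSPF" -> "rqspf" -> "rqspf"
  "rlayygiqrw" -> "RLAYYGIQRW" -> "RLAYGIQRW" -> "rlaygiqrw" -> "rlygqrw"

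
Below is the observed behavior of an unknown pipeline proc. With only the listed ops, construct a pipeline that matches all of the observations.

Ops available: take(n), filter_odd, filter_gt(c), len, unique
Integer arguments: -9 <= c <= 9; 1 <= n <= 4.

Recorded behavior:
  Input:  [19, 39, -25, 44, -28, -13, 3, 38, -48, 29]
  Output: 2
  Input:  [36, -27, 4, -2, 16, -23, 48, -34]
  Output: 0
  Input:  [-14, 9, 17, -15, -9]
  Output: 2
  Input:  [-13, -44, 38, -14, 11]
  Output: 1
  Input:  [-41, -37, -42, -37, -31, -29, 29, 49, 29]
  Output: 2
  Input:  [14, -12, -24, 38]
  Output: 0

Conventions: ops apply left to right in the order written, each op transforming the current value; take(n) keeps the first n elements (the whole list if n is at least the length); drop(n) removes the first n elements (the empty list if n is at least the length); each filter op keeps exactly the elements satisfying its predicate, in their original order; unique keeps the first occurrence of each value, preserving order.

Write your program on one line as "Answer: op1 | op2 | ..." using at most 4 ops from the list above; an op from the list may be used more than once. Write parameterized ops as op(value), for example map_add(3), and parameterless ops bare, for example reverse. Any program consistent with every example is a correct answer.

filter_odd | filter_gt(8) | take(2) | len

Check, running the answer program on each example:
  [19, 39, -25, 44, -28, -13, 3, 38, -48, 29] -> [19, 39, -25, -13, 3, 29] -> [19, 39, 29] -> [19, 39] -> 2
  [36, -27, 4, -2, 16, -23, 48, -34] -> [-27, -23] -> [] -> [] -> 0
  [-14, 9, 17, -15, -9] -> [9, 17, -15, -9] -> [9, 17] -> [9, 17] -> 2
  [-13, -44, 38, -14, 11] -> [-13, 11] -> [11] -> [11] -> 1
  [-41, -37, -42, -37, -31, -29, 29, 49, 29] -> [-41, -37, -37, -31, -29, 29, 49, 29] -> [29, 49, 29] -> [29, 49] -> 2
  [14, -12, -24, 38] -> [] -> [] -> [] -> 0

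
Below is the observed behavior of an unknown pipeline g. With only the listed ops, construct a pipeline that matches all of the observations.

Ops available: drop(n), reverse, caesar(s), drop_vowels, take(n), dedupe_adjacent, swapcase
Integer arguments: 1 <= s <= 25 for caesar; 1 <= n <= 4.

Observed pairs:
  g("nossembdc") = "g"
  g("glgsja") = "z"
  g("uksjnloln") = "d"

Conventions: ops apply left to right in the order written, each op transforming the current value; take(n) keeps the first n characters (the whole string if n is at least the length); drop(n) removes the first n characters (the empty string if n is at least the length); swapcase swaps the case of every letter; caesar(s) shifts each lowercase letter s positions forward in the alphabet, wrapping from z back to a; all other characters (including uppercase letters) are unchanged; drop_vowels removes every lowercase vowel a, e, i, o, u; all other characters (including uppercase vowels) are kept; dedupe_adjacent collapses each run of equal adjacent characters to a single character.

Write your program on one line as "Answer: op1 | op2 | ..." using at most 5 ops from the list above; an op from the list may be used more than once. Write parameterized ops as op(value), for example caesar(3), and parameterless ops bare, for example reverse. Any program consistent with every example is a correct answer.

dedupe_adjacent | drop_vowels | take(3) | take(1) | caesar(19)

Check, running the answer program on each example:
  "nossembdc" -> "nosembdc" -> "nsmbdc" -> "nsm" -> "n" -> "g"
  "glgsja" -> "glgsja" -> "glgsj" -> "glg" -> "g" -> "z"
  "uksjnloln" -> "uksjnloln" -> "ksjnlln" -> "ksj" -> "k" -> "d"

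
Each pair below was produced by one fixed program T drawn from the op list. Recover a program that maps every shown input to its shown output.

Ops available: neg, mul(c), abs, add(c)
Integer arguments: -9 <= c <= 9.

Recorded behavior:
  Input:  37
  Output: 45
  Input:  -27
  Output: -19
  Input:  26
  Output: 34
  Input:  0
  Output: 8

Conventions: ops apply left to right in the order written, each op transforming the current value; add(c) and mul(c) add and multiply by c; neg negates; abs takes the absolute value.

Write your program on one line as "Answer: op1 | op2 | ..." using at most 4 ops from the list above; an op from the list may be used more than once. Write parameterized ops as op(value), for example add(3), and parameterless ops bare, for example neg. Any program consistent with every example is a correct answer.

neg | add(-8) | neg

Check, running the answer program on each example:
  37 -> -37 -> -45 -> 45
  -27 -> 27 -> 19 -> -19
  26 -> -26 -> -34 -> 34
  0 -> 0 -> -8 -> 8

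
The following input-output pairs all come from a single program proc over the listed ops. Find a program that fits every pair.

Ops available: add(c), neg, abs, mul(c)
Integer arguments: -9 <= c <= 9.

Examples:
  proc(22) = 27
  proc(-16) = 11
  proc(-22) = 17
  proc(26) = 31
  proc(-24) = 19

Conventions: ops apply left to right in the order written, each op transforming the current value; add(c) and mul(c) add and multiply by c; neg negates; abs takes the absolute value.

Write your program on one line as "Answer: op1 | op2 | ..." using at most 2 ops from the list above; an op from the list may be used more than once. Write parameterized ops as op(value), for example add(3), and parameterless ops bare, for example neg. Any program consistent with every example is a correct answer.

add(5) | abs

Check, running the answer program on each example:
  22 -> 27 -> 27
  -16 -> -11 -> 11
  -22 -> -17 -> 17
  26 -> 31 -> 31
  -24 -> -19 -> 19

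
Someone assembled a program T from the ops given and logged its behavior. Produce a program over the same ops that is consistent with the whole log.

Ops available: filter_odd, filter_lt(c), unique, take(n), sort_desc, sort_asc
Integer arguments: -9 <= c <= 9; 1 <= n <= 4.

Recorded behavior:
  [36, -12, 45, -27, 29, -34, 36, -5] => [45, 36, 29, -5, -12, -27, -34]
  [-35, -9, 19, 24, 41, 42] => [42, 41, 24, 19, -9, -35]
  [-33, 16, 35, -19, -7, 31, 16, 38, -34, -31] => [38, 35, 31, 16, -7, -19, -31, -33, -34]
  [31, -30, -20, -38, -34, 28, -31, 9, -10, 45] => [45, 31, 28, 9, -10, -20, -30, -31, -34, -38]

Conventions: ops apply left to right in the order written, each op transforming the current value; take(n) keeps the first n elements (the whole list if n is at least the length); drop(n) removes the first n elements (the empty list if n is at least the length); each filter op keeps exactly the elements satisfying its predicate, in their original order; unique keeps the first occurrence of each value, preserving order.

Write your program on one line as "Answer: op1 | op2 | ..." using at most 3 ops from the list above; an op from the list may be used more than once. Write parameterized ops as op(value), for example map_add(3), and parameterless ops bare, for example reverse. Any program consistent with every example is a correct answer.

sort_desc | unique

Check, running the answer program on each example:
  [36, -12, 45, -27, 29, -34, 36, -5] -> [45, 36, 36, 29, -5, -12, -27, -34] -> [45, 36, 29, -5, -12, -27, -34]
  [-35, -9, 19, 24, 41, 42] -> [42, 41, 24, 19, -9, -35] -> [42, 41, 24, 19, -9, -35]
  [-33, 16, 35, -19, -7, 31, 16, 38, -34, -31] -> [38, 35, 31, 16, 16, -7, -19, -31, -33, -34] -> [38, 35, 31, 16, -7, -19, -31, -33, -34]
  [31, -30, -20, -38, -34, 28, -31, 9, -10, 45] -> [45, 31, 28, 9, -10, -20, -30, -31, -34, -38] -> [45, 31, 28, 9, -10, -20, -30, -31, -34, -38]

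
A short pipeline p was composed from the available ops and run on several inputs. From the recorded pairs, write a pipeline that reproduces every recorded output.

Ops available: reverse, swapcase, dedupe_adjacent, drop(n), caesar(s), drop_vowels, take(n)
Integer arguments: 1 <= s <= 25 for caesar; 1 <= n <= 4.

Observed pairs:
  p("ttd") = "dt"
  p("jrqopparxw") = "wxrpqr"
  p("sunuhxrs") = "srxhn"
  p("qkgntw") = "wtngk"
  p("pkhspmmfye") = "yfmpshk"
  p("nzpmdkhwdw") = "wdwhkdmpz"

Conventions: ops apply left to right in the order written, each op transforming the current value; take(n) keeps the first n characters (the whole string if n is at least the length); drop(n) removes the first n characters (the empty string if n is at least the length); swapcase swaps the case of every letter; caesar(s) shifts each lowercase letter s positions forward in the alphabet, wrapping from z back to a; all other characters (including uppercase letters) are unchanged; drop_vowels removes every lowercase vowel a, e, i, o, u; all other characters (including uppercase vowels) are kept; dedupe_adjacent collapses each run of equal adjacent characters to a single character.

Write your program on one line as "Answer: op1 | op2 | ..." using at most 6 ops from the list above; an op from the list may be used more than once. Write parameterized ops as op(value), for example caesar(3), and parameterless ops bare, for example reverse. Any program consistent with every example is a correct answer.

swapcase | drop(1) | dedupe_adjacent | reverse | swapcase | drop_vowels

Check, running the answer program on each example:
  "ttd" -> "TTD" -> "TD" -> "TD" -> "DT" -> "dt" -> "dt"
  "jrqopparxw" -> "JRQOPPARXW" -> "RQOPPARXW" -> "RQOPARXW" -> "WXRAPOQR" -> "wxrapoqr" -> "wxrpqr"
  "sunuhxrs" -> "SUNUHXRS" -> "UNUHXRS" -> "UNUHXRS" -> "SRXHUNU" -> "srxhunu" -> "srxhn"
  "qkgntw" -> "QKGNTW" -> "KGNTW" -> "KGNTW" -> "WTNGK" -> "wtngk" -> "wtngk"
  "pkhspmmfye" -> "PKHSPMMFYE" -> "KHSPMMFYE" -> "KHSPMFYE" -> "EYFMPSHK" -> "eyfmpshk" -> "yfmpshk"
  "nzpmdkhwdw" -> "NZPMDKHWDW" -> "ZPMDKHWDW" -> "ZPMDKHWDW" -> "WDWHKDMPZ" -> "wdwhkdmpz" -> "wdwhkdmpz"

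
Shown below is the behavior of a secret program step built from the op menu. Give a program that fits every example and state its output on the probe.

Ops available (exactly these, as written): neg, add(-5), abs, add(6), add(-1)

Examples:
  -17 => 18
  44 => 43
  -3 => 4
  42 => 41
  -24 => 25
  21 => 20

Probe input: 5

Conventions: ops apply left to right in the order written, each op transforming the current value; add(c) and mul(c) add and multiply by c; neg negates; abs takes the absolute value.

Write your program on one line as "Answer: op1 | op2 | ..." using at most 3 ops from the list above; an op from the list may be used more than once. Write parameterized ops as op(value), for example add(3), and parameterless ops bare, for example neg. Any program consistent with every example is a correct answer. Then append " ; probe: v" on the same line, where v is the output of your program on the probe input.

add(-1) | abs ; probe: 4

Check, running the answer program on each example:
  -17 -> -18 -> 18
  44 -> 43 -> 43
  -3 -> -4 -> 4
  42 -> 41 -> 41
  -24 -> -25 -> 25
  21 -> 20 -> 20
  probe: 5 -> 4 -> 4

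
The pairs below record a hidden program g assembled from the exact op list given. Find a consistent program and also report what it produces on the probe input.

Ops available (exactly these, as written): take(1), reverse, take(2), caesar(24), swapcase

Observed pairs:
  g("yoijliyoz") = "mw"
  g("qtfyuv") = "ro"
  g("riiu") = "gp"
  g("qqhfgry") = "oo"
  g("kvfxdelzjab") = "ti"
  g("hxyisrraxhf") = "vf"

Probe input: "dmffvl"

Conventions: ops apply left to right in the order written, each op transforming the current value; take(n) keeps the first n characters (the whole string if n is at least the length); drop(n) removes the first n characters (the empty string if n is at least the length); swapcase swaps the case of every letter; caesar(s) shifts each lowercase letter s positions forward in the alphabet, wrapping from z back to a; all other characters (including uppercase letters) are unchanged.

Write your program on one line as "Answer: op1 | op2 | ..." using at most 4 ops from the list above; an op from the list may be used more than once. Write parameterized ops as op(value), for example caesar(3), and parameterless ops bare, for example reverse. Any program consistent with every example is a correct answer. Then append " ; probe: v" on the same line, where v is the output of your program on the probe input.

take(2) | caesar(24) | reverse ; probe: "kb"

Check, running the answer program on each example:
  "yoijliyoz" -> "yo" -> "wm" -> "mw"
  "qtfyuv" -> "qt" -> "or" -> "ro"
  "riiu" -> "ri" -> "pg" -> "gp"
  "qqhfgry" -> "qq" -> "oo" -> "oo"
  "kvfxdelzjab" -> "kv" -> "it" -> "ti"
  "hxyisrraxhf" -> "hx" -> "fv" -> "vf"
  probe: "dmffvl" -> "dm" -> "bk" -> "kb"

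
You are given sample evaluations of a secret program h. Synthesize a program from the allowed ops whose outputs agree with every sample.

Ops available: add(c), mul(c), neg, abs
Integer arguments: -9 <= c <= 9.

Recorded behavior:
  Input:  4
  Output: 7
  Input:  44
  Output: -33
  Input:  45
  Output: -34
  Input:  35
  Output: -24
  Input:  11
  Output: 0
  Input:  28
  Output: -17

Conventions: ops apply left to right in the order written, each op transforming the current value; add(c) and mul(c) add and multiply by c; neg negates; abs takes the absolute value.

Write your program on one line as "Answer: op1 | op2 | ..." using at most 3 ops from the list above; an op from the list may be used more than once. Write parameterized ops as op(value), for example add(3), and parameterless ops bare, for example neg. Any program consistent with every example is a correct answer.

neg | add(9) | add(2)

Check, running the answer program on each example:
  4 -> -4 -> 5 -> 7
  44 -> -44 -> -35 -> -33
  45 -> -45 -> -36 -> -34
  35 -> -35 -> -26 -> -24
  11 -> -11 -> -2 -> 0
  28 -> -28 -> -19 -> -17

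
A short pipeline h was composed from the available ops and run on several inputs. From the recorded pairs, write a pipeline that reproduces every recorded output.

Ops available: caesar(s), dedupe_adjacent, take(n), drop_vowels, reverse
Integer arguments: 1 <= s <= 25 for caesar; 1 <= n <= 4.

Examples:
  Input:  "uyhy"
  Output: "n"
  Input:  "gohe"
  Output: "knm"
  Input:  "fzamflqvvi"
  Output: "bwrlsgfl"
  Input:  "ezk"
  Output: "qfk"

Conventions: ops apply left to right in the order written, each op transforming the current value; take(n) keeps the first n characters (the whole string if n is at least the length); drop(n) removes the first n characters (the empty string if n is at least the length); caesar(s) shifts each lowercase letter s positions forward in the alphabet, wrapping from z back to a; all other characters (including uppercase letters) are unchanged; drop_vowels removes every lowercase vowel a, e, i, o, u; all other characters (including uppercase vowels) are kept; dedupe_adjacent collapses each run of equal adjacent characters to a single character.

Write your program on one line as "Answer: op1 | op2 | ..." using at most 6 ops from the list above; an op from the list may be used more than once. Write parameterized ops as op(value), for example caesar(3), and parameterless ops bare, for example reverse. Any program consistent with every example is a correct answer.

reverse | caesar(7) | dedupe_adjacent | caesar(3) | caesar(22) | drop_vowels

Check, running the answer program on each example:
  "uyhy" -> "yhyu" -> "fofb" -> "fofb" -> "irie" -> "enea" -> "n"
  "gohe" -> "ehog" -> "lovn" -> "lovn" -> "oryq" -> "knum" -> "knm"
  "fzamflqvvi" -> "ivvqlfmazf" -> "pccxsmthgm" -> "pcxsmthgm" -> "sfavpwkjp" -> "obwrlsgfl" -> "bwrlsgfl"
  "ezk" -> "kze" -> "rgl" -> "rgl" -> "ujo" -> "qfk" -> "qfk"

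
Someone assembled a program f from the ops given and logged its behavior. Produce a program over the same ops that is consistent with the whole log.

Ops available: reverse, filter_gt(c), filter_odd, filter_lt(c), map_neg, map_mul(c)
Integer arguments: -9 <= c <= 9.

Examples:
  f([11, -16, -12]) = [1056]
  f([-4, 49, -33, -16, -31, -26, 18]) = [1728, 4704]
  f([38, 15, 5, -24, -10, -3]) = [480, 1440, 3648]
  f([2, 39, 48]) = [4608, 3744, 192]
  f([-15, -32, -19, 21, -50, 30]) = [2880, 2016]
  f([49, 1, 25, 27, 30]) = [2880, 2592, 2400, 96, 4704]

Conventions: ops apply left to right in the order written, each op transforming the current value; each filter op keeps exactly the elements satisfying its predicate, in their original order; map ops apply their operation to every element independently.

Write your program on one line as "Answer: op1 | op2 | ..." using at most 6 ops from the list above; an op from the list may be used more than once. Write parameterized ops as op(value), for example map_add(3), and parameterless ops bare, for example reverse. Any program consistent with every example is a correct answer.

map_mul(3) | reverse | filter_gt(0) | map_neg | map_mul(-8) | map_mul(4)

Check, running the answer program on each example:
  [11, -16, -12] -> [33, -48, -36] -> [-36, -48, 33] -> [33] -> [-33] -> [264] -> [1056]
  [-4, 49, -33, -16, -31, -26, 18] -> [-12, 147, -99, -48, -93, -78, 54] -> [54, -78, -93, -48, -99, 147, -12] -> [54, 147] -> [-54, -147] -> [432, 1176] -> [1728, 4704]
  [38, 15, 5, -24, -10, -3] -> [114, 45, 15, -72, -30, -9] -> [-9, -30, -72, 15, 45, 114] -> [15, 45, 114] -> [-15, -45, -114] -> [120, 360, 912] -> [480, 1440, 3648]
  [2, 39, 48] -> [6, 117, 144] -> [144, 117, 6] -> [144, 117, 6] -> [-144, -117, -6] -> [1152, 936, 48] -> [4608, 3744, 192]
  [-15, -32, -19, 21, -50, 30] -> [-45, -96, -57, 63, -150, 90] -> [90, -150, 63, -57, -96, -45] -> [90, 63] -> [-90, -63] -> [720, 504] -> [2880, 2016]
  [49, 1, 25, 27, 30] -> [147, 3, 75, 81, 90] -> [90, 81, 75, 3, 147] -> [90, 81, 75, 3, 147] -> [-90, -81, -75, -3, -147] -> [720, 648, 600, 24, 1176] -> [2880, 2592, 2400, 96, 4704]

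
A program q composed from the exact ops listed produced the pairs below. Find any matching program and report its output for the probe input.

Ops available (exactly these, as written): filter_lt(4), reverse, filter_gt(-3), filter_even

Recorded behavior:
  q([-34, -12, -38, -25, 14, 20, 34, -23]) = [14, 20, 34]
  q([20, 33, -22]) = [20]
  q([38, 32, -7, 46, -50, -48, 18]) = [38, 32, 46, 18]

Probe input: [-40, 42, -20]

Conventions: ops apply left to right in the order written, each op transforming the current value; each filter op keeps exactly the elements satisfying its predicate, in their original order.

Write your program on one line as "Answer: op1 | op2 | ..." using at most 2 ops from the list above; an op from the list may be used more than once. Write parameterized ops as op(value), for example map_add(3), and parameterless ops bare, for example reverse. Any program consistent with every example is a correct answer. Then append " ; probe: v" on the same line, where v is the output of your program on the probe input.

filter_even | filter_gt(-3) ; probe: [42]

Check, running the answer program on each example:
  [-34, -12, -38, -25, 14, 20, 34, -23] -> [-34, -12, -38, 14, 20, 34] -> [14, 20, 34]
  [20, 33, -22] -> [20, -22] -> [20]
  [38, 32, -7, 46, -50, -48, 18] -> [38, 32, 46, -50, -48, 18] -> [38, 32, 46, 18]
  probe: [-40, 42, -20] -> [-40, 42, -20] -> [42]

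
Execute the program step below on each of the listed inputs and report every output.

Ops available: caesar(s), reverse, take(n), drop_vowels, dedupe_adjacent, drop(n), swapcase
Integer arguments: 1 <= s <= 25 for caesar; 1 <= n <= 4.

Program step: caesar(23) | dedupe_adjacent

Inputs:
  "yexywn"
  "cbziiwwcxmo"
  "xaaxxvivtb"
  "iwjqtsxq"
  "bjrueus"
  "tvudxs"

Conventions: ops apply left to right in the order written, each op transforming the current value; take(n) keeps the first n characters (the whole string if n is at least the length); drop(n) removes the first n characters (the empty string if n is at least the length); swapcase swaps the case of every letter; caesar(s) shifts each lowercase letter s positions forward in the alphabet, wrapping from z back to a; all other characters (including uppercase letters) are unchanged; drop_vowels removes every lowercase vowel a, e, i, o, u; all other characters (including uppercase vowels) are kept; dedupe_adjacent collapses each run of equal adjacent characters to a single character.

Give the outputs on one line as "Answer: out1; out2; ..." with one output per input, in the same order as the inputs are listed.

"vbuvtk"; "zywftzujl"; "uxusfsqy"; "ftgnqpun"; "ygorbrp"; "qsraup"

Execution, op by op:
  "yexywn" -> "vbuvtk" -> "vbuvtk"
  "cbziiwwcxmo" -> "zywffttzujl" -> "zywftzujl"
  "xaaxxvivtb" -> "uxxuusfsqy" -> "uxusfsqy"
  "iwjqtsxq" -> "ftgnqpun" -> "ftgnqpun"
  "bjrueus" -> "ygorbrp" -> "ygorbrp"
  "tvudxs" -> "qsraup" -> "qsraup"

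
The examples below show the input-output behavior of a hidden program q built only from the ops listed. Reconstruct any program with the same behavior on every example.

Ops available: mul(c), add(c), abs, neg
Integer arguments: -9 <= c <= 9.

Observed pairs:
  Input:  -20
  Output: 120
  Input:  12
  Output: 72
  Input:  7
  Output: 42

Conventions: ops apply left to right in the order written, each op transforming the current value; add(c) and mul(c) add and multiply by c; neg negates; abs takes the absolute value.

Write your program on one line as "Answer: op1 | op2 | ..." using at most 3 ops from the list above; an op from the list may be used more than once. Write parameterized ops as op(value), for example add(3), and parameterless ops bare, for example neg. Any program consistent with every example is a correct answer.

mul(-6) | abs

Check, running the answer program on each example:
  -20 -> 120 -> 120
  12 -> -72 -> 72
  7 -> -42 -> 42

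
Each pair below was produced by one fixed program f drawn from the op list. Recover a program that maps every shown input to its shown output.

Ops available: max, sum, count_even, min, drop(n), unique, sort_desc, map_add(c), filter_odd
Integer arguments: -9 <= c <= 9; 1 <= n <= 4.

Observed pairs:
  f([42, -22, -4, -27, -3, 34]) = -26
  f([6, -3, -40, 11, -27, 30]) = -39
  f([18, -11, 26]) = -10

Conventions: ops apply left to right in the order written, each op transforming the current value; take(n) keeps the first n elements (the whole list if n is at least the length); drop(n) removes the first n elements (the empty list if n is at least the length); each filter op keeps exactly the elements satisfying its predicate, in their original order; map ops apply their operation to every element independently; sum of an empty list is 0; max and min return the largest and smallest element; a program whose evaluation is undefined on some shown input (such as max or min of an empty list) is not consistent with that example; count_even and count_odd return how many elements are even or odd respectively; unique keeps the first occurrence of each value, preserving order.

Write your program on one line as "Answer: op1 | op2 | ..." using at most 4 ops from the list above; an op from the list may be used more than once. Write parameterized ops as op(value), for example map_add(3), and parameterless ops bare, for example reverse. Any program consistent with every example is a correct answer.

map_add(5) | map_add(-4) | min

Check, running the answer program on each example:
  [42, -22, -4, -27, -3, 34] -> [47, -17, 1, -22, 2, 39] -> [43, -21, -3, -26, -2, 35] -> -26
  [6, -3, -40, 11, -27, 30] -> [11, 2, -35, 16, -22, 35] -> [7, -2, -39, 12, -26, 31] -> -39
  [18, -11, 26] -> [23, -6, 31] -> [19, -10, 27] -> -10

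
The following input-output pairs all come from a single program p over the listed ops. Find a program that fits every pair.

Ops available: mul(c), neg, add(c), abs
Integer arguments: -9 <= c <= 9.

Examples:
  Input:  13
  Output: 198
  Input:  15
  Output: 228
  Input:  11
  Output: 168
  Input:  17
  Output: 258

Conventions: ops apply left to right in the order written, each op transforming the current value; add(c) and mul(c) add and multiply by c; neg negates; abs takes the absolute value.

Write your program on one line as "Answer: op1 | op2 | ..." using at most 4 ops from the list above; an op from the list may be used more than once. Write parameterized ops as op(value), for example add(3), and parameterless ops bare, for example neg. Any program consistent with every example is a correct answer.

mul(5) | mul(-3) | add(-3) | abs

Check, running the answer program on each example:
  13 -> 65 -> -195 -> -198 -> 198
  15 -> 75 -> -225 -> -228 -> 228
  11 -> 55 -> -165 -> -168 -> 168
  17 -> 85 -> -255 -> -258 -> 258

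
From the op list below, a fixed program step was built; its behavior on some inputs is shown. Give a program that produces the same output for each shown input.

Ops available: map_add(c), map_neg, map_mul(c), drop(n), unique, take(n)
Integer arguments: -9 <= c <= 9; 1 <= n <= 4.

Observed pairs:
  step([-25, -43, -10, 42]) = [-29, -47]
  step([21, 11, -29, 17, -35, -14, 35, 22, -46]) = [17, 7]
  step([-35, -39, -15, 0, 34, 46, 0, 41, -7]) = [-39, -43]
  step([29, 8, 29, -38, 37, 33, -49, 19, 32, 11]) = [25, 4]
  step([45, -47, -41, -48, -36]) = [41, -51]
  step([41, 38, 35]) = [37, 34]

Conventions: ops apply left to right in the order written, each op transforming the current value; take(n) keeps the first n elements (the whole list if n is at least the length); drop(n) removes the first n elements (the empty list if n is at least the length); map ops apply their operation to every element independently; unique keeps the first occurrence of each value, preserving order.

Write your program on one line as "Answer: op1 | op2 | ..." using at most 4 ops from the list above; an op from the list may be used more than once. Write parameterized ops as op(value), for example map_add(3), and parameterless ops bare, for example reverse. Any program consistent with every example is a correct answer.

unique | take(2) | map_add(-4)

Check, running the answer program on each example:
  [-25, -43, -10, 42] -> [-25, -43, -10, 42] -> [-25, -43] -> [-29, -47]
  [21, 11, -29, 17, -35, -14, 35, 22, -46] -> [21, 11, -29, 17, -35, -14, 35, 22, -46] -> [21, 11] -> [17, 7]
  [-35, -39, -15, 0, 34, 46, 0, 41, -7] -> [-35, -39, -15, 0, 34, 46, 41, -7] -> [-35, -39] -> [-39, -43]
  [29, 8, 29, -38, 37, 33, -49, 19, 32, 11] -> [29, 8, -38, 37, 33, -49, 19, 32, 11] -> [29, 8] -> [25, 4]
  [45, -47, -41, -48, -36] -> [45, -47, -41, -48, -36] -> [45, -47] -> [41, -51]
  [41, 38, 35] -> [41, 38, 35] -> [41, 38] -> [37, 34]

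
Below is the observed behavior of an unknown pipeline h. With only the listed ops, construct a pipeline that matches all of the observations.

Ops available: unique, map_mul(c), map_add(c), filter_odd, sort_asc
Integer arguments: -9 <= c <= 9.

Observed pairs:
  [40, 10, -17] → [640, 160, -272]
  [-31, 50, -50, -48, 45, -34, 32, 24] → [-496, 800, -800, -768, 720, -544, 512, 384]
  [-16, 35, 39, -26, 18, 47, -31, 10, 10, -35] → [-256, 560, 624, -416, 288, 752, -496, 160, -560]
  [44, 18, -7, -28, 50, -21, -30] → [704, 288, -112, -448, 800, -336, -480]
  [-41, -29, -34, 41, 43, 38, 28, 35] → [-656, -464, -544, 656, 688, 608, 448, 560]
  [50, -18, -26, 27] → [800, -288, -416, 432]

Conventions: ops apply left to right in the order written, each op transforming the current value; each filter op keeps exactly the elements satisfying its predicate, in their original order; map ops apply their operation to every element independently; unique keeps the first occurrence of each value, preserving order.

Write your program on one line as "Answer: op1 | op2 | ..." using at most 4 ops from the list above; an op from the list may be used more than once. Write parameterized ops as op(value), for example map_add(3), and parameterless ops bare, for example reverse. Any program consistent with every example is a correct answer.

map_mul(8) | unique | map_mul(2)

Check, running the answer program on each example:
  [40, 10, -17] -> [320, 80, -136] -> [320, 80, -136] -> [640, 160, -272]
  [-31, 50, -50, -48, 45, -34, 32, 24] -> [-248, 400, -400, -384, 360, -272, 256, 192] -> [-248, 400, -400, -384, 360, -272, 256, 192] -> [-496, 800, -800, -768, 720, -544, 512, 384]
  [-16, 35, 39, -26, 18, 47, -31, 10, 10, -35] -> [-128, 280, 312, -208, 144, 376, -248, 80, 80, -280] -> [-128, 280, 312, -208, 144, 376, -248, 80, -280] -> [-256, 560, 624, -416, 288, 752, -496, 160, -560]
  [44, 18, -7, -28, 50, -21, -30] -> [352, 144, -56, -224, 400, -168, -240] -> [352, 144, -56, -224, 400, -168, -240] -> [704, 288, -112, -448, 800, -336, -480]
  [-41, -29, -34, 41, 43, 38, 28, 35] -> [-328, -232, -272, 328, 344, 304, 224, 280] -> [-328, -232, -272, 328, 344, 304, 224, 280] -> [-656, -464, -544, 656, 688, 608, 448, 560]
  [50, -18, -26, 27] -> [400, -144, -208, 216] -> [400, -144, -208, 216] -> [800, -288, -416, 432]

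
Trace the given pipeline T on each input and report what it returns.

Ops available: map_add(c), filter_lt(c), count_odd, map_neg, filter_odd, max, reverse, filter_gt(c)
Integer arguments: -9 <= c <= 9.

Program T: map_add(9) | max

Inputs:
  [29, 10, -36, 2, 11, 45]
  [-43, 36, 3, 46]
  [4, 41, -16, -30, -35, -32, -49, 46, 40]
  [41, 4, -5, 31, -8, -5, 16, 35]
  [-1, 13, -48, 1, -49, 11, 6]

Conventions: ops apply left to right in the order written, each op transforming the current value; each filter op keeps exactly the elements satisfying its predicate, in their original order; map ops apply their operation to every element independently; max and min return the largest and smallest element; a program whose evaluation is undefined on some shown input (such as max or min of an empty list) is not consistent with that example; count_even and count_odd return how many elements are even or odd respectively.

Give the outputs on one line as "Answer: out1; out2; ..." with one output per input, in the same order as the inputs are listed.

Execution, op by op:
  [29, 10, -36, 2, 11, 45] -> [38, 19, -27, 11, 20, 54] -> 54
  [-43, 36, 3, 46] -> [-34, 45, 12, 55] -> 55
  [4, 41, -16, -30, -35, -32, -49, 46, 40] -> [13, 50, -7, -21, -26, -23, -40, 55, 49] -> 55
  [41, 4, -5, 31, -8, -5, 16, 35] -> [50, 13, 4, 40, 1, 4, 25, 44] -> 50
  [-1, 13, -48, 1, -49, 11, 6] -> [8, 22, -39, 10, -40, 20, 15] -> 22

54; 55; 55; 50; 22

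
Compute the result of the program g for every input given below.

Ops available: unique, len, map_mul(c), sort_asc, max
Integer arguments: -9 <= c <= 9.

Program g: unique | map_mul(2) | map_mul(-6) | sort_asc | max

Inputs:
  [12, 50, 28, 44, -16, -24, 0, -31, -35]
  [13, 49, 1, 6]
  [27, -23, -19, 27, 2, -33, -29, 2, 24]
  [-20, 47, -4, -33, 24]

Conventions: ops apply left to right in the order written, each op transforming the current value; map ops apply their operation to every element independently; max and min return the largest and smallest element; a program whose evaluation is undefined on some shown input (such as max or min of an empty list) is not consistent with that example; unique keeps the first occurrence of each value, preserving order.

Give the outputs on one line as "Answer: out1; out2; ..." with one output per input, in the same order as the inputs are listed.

Execution, op by op:
  [12, 50, 28, 44, -16, -24, 0, -31, -35] -> [12, 50, 28, 44, -16, -24, 0, -31, -35] -> [24, 100, 56, 88, -32, -48, 0, -62, -70] -> [-144, -600, -336, -528, 192, 288, 0, 372, 420] -> [-600, -528, -336, -144, 0, 192, 288, 372, 420] -> 420
  [13, 49, 1, 6] -> [13, 49, 1, 6] -> [26, 98, 2, 12] -> [-156, -588, -12, -72] -> [-588, -156, -72, -12] -> -12
  [27, -23, -19, 27, 2, -33, -29, 2, 24] -> [27, -23, -19, 2, -33, -29, 24] -> [54, -46, -38, 4, -66, -58, 48] -> [-324, 276, 228, -24, 396, 348, -288] -> [-324, -288, -24, 228, 276, 348, 396] -> 396
  [-20, 47, -4, -33, 24] -> [-20, 47, -4, -33, 24] -> [-40, 94, -8, -66, 48] -> [240, -564, 48, 396, -288] -> [-564, -288, 48, 240, 396] -> 396

420; -12; 396; 396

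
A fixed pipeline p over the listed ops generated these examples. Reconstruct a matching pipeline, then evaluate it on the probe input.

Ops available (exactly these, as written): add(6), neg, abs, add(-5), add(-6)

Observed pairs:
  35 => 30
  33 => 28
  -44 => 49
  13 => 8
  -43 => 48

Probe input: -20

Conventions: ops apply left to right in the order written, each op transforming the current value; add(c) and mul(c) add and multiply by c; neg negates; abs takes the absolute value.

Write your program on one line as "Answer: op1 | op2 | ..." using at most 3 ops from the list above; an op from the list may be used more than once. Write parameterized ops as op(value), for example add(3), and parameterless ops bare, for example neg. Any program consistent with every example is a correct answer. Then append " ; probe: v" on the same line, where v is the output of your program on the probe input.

add(-5) | neg | abs ; probe: 25

Check, running the answer program on each example:
  35 -> 30 -> -30 -> 30
  33 -> 28 -> -28 -> 28
  -44 -> -49 -> 49 -> 49
  13 -> 8 -> -8 -> 8
  -43 -> -48 -> 48 -> 48
  probe: -20 -> -25 -> 25 -> 25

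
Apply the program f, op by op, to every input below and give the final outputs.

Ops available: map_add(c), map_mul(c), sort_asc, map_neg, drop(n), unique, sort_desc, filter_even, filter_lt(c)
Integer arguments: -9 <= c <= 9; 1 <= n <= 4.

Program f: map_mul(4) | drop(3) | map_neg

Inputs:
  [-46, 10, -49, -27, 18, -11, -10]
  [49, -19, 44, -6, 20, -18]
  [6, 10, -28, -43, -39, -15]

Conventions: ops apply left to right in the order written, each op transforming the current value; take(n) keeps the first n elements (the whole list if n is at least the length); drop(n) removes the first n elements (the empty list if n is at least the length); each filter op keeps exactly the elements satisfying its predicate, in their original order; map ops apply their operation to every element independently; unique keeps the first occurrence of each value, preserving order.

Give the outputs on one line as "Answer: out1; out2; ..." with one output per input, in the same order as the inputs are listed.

[108, -72, 44, 40]; [24, -80, 72]; [172, 156, 60]

Execution, op by op:
  [-46, 10, -49, -27, 18, -11, -10] -> [-184, 40, -196, -108, 72, -44, -40] -> [-108, 72, -44, -40] -> [108, -72, 44, 40]
  [49, -19, 44, -6, 20, -18] -> [196, -76, 176, -24, 80, -72] -> [-24, 80, -72] -> [24, -80, 72]
  [6, 10, -28, -43, -39, -15] -> [24, 40, -112, -172, -156, -60] -> [-172, -156, -60] -> [172, 156, 60]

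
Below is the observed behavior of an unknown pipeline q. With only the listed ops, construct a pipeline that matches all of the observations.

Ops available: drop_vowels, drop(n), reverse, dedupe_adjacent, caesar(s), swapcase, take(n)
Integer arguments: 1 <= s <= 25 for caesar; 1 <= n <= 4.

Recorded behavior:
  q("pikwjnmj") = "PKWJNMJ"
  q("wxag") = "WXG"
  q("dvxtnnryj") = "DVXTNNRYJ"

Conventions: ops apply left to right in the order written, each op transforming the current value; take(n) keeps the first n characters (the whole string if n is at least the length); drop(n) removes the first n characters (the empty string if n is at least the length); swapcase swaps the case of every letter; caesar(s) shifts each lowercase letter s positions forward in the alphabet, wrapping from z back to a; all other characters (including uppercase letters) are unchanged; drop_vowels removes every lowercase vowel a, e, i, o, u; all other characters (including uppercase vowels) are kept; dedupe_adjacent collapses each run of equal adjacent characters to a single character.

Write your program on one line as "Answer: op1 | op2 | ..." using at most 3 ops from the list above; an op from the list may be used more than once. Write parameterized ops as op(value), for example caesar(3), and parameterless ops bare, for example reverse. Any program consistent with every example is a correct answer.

drop_vowels | swapcase

Check, running the answer program on each example:
  "pikwjnmj" -> "pkwjnmj" -> "PKWJNMJ"
  "wxag" -> "wxg" -> "WXG"
  "dvxtnnryj" -> "dvxtnnryj" -> "DVXTNNRYJ"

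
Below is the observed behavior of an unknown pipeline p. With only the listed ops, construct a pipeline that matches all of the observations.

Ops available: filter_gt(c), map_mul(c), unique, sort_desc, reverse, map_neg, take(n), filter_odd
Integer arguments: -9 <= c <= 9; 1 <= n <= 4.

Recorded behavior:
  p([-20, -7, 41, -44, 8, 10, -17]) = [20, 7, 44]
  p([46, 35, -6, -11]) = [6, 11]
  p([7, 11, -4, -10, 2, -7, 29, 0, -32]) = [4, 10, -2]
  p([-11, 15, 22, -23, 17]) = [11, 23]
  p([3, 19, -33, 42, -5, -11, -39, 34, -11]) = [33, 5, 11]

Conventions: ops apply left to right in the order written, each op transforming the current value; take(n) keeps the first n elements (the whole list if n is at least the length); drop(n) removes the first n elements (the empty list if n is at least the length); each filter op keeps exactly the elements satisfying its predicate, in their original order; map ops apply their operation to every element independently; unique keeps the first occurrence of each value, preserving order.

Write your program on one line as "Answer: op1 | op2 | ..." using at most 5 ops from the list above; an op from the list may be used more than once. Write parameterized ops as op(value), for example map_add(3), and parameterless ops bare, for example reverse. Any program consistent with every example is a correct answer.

map_neg | filter_gt(-3) | unique | take(3)

Check, running the answer program on each example:
  [-20, -7, 41, -44, 8, 10, -17] -> [20, 7, -41, 44, -8, -10, 17] -> [20, 7, 44, 17] -> [20, 7, 44, 17] -> [20, 7, 44]
  [46, 35, -6, -11] -> [-46, -35, 6, 11] -> [6, 11] -> [6, 11] -> [6, 11]
  [7, 11, -4, -10, 2, -7, 29, 0, -32] -> [-7, -11, 4, 10, -2, 7, -29, 0, 32] -> [4, 10, -2, 7, 0, 32] -> [4, 10, -2, 7, 0, 32] -> [4, 10, -2]
  [-11, 15, 22, -23, 17] -> [11, -15, -22, 23, -17] -> [11, 23] -> [11, 23] -> [11, 23]
  [3, 19, -33, 42, -5, -11, -39, 34, -11] -> [-3, -19, 33, -42, 5, 11, 39, -34, 11] -> [33, 5, 11, 39, 11] -> [33, 5, 11, 39] -> [33, 5, 11]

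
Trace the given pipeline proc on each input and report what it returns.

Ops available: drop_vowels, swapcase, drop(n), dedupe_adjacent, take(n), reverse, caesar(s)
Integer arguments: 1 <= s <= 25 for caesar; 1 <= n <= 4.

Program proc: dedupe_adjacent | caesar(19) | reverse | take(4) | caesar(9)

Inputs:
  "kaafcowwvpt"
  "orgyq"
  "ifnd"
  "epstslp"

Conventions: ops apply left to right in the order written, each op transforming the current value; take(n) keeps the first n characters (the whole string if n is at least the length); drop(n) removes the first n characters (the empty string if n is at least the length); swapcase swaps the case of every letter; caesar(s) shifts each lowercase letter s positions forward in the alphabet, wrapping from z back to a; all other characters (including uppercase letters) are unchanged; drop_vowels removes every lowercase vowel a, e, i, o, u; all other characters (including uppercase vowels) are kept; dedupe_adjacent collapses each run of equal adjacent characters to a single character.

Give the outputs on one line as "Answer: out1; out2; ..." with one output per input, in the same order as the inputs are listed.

Execution, op by op:
  "kaafcowwvpt" -> "kafcowvpt" -> "dtyvhpoim" -> "miophvytd" -> "miop" -> "vrxy"
  "orgyq" -> "orgyq" -> "hkzrj" -> "jrzkh" -> "jrzk" -> "sait"
  "ifnd" -> "ifnd" -> "bygw" -> "wgyb" -> "wgyb" -> "fphk"
  "epstslp" -> "epstslp" -> "xilmlei" -> "ielmlix" -> "ielm" -> "rnuv"

"vrxy"; "sait"; "fphk"; "rnuv"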